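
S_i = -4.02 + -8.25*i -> [-4.02, -12.27, -20.52, -28.77, -37.02]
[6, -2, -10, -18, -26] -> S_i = 6 + -8*i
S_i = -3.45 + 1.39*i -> [-3.45, -2.06, -0.67, 0.72, 2.11]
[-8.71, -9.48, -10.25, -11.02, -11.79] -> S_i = -8.71 + -0.77*i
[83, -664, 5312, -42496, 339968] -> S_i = 83*-8^i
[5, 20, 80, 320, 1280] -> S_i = 5*4^i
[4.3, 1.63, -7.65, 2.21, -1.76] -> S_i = Random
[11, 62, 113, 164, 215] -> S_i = 11 + 51*i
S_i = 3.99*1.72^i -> [3.99, 6.86, 11.8, 20.3, 34.92]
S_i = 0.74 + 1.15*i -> [0.74, 1.89, 3.04, 4.19, 5.34]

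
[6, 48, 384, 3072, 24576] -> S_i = 6*8^i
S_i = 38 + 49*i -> [38, 87, 136, 185, 234]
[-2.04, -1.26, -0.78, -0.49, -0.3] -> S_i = -2.04*0.62^i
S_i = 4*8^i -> [4, 32, 256, 2048, 16384]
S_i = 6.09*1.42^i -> [6.09, 8.65, 12.28, 17.44, 24.76]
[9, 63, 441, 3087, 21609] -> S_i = 9*7^i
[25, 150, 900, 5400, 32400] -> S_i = 25*6^i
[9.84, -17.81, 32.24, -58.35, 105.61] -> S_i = 9.84*(-1.81)^i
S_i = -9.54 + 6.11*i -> [-9.54, -3.43, 2.68, 8.79, 14.9]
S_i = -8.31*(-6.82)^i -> [-8.31, 56.67, -386.52, 2636.05, -17977.88]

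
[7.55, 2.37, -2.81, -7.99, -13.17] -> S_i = 7.55 + -5.18*i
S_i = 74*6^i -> [74, 444, 2664, 15984, 95904]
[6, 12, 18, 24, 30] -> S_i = 6 + 6*i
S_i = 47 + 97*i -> [47, 144, 241, 338, 435]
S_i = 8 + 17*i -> [8, 25, 42, 59, 76]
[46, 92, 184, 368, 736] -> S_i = 46*2^i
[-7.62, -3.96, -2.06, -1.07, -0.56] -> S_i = -7.62*0.52^i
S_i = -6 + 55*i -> [-6, 49, 104, 159, 214]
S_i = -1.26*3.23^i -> [-1.26, -4.07, -13.15, -42.46, -137.15]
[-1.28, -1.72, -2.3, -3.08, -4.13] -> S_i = -1.28*1.34^i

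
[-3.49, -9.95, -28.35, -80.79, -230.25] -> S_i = -3.49*2.85^i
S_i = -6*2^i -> [-6, -12, -24, -48, -96]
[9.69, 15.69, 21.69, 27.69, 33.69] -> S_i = 9.69 + 6.00*i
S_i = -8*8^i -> [-8, -64, -512, -4096, -32768]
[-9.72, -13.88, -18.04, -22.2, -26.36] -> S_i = -9.72 + -4.16*i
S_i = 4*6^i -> [4, 24, 144, 864, 5184]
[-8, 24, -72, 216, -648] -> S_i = -8*-3^i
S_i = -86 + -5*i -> [-86, -91, -96, -101, -106]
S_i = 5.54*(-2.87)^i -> [5.54, -15.9, 45.63, -130.97, 375.87]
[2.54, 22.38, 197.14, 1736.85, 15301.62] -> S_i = 2.54*8.81^i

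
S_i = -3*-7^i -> [-3, 21, -147, 1029, -7203]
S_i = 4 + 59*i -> [4, 63, 122, 181, 240]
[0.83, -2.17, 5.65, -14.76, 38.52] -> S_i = 0.83*(-2.61)^i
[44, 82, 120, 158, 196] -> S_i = 44 + 38*i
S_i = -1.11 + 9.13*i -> [-1.11, 8.02, 17.15, 26.28, 35.41]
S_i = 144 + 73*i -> [144, 217, 290, 363, 436]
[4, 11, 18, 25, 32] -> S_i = 4 + 7*i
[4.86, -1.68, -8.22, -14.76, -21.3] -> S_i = 4.86 + -6.54*i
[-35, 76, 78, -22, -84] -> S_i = Random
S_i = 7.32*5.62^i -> [7.32, 41.14, 231.2, 1299.33, 7302.24]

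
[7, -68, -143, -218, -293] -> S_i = 7 + -75*i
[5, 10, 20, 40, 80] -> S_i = 5*2^i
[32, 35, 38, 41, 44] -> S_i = 32 + 3*i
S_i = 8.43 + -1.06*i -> [8.43, 7.37, 6.31, 5.25, 4.19]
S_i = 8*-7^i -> [8, -56, 392, -2744, 19208]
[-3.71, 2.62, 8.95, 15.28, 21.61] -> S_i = -3.71 + 6.33*i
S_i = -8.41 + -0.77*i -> [-8.41, -9.18, -9.95, -10.72, -11.49]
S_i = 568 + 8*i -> [568, 576, 584, 592, 600]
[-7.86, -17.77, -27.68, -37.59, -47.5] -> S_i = -7.86 + -9.91*i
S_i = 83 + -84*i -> [83, -1, -85, -169, -253]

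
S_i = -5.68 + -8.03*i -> [-5.68, -13.71, -21.74, -29.77, -37.8]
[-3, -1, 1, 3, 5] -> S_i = -3 + 2*i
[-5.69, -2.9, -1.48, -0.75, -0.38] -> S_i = -5.69*0.51^i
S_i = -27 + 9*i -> [-27, -18, -9, 0, 9]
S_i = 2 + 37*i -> [2, 39, 76, 113, 150]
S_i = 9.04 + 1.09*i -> [9.04, 10.13, 11.22, 12.31, 13.4]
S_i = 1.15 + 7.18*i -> [1.15, 8.33, 15.51, 22.69, 29.87]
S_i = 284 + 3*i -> [284, 287, 290, 293, 296]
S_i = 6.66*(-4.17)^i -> [6.66, -27.77, 115.81, -482.93, 2013.81]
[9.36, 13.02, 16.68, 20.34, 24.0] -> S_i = 9.36 + 3.66*i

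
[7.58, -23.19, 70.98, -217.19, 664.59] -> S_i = 7.58*(-3.06)^i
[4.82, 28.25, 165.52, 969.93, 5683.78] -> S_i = 4.82*5.86^i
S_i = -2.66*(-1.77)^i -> [-2.66, 4.71, -8.33, 14.75, -26.11]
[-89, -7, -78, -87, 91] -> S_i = Random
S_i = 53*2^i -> [53, 106, 212, 424, 848]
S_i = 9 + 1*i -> [9, 10, 11, 12, 13]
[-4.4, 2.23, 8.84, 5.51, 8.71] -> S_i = Random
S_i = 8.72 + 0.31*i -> [8.72, 9.03, 9.34, 9.65, 9.96]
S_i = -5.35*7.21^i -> [-5.35, -38.57, -278.11, -2005.21, -14457.55]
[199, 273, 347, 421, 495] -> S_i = 199 + 74*i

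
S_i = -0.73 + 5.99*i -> [-0.73, 5.26, 11.25, 17.24, 23.23]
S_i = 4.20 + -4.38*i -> [4.2, -0.18, -4.56, -8.94, -13.32]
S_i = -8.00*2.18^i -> [-8.0, -17.44, -38.02, -82.88, -180.68]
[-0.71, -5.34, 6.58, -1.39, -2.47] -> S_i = Random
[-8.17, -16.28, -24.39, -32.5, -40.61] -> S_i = -8.17 + -8.11*i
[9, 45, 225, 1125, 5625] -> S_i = 9*5^i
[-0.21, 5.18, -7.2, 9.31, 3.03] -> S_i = Random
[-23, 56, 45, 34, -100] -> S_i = Random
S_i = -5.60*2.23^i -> [-5.6, -12.49, -27.85, -62.1, -138.49]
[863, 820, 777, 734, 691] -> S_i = 863 + -43*i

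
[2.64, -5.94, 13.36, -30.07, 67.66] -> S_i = 2.64*(-2.25)^i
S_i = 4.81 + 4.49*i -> [4.81, 9.3, 13.79, 18.28, 22.77]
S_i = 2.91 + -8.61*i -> [2.91, -5.7, -14.31, -22.92, -31.53]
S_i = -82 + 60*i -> [-82, -22, 38, 98, 158]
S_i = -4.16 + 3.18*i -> [-4.16, -0.98, 2.2, 5.38, 8.56]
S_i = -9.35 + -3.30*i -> [-9.35, -12.65, -15.95, -19.25, -22.55]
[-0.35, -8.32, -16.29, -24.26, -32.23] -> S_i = -0.35 + -7.97*i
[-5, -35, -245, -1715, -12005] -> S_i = -5*7^i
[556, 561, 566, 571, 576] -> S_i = 556 + 5*i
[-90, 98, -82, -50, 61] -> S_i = Random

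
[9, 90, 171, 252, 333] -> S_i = 9 + 81*i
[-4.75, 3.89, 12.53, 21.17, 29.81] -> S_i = -4.75 + 8.64*i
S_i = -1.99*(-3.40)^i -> [-1.99, 6.77, -23.0, 78.21, -265.93]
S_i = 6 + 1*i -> [6, 7, 8, 9, 10]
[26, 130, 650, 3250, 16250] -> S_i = 26*5^i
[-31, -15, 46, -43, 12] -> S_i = Random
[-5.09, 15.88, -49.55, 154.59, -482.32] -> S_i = -5.09*(-3.12)^i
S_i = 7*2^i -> [7, 14, 28, 56, 112]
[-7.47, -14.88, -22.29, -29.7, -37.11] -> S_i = -7.47 + -7.41*i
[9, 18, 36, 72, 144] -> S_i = 9*2^i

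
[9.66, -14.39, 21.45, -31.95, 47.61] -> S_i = 9.66*(-1.49)^i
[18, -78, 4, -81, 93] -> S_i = Random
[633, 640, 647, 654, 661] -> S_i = 633 + 7*i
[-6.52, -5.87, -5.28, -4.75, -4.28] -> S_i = -6.52*0.90^i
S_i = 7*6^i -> [7, 42, 252, 1512, 9072]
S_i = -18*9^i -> [-18, -162, -1458, -13122, -118098]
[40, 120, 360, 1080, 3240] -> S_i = 40*3^i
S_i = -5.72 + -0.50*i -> [-5.72, -6.22, -6.72, -7.22, -7.72]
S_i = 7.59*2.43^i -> [7.59, 18.44, 44.82, 108.91, 264.65]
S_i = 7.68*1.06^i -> [7.68, 8.14, 8.63, 9.15, 9.7]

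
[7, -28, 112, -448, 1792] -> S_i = 7*-4^i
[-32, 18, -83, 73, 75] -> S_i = Random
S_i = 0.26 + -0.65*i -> [0.26, -0.39, -1.04, -1.69, -2.34]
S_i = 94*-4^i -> [94, -376, 1504, -6016, 24064]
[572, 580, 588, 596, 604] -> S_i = 572 + 8*i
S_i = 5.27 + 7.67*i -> [5.27, 12.94, 20.61, 28.28, 35.95]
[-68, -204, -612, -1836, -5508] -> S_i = -68*3^i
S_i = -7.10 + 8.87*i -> [-7.1, 1.77, 10.64, 19.51, 28.38]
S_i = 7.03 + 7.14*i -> [7.03, 14.17, 21.31, 28.45, 35.59]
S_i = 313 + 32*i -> [313, 345, 377, 409, 441]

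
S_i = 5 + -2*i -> [5, 3, 1, -1, -3]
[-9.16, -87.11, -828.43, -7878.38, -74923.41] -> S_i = -9.16*9.51^i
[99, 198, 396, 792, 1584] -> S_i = 99*2^i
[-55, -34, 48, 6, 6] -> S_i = Random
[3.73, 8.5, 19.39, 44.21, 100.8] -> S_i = 3.73*2.28^i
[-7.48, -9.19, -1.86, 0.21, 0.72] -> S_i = Random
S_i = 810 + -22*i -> [810, 788, 766, 744, 722]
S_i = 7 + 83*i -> [7, 90, 173, 256, 339]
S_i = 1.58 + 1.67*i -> [1.58, 3.25, 4.92, 6.59, 8.26]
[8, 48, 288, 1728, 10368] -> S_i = 8*6^i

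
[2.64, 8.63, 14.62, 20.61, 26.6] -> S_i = 2.64 + 5.99*i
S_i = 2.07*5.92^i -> [2.07, 12.25, 72.55, 429.47, 2542.48]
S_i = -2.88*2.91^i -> [-2.88, -8.38, -24.39, -70.97, -206.52]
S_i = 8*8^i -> [8, 64, 512, 4096, 32768]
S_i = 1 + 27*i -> [1, 28, 55, 82, 109]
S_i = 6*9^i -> [6, 54, 486, 4374, 39366]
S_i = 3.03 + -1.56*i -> [3.03, 1.47, -0.09, -1.65, -3.21]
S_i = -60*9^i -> [-60, -540, -4860, -43740, -393660]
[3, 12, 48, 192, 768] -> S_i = 3*4^i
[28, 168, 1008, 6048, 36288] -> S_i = 28*6^i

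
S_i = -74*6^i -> [-74, -444, -2664, -15984, -95904]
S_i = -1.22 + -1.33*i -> [-1.22, -2.55, -3.88, -5.21, -6.54]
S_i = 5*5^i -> [5, 25, 125, 625, 3125]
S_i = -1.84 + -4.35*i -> [-1.84, -6.19, -10.54, -14.89, -19.24]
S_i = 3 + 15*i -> [3, 18, 33, 48, 63]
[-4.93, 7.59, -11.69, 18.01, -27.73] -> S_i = -4.93*(-1.54)^i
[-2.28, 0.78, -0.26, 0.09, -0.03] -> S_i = -2.28*(-0.34)^i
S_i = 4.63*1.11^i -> [4.63, 5.14, 5.7, 6.33, 7.03]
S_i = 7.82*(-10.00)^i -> [7.82, -78.2, 782.0, -7820.0, 78200.0]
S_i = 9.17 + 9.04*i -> [9.17, 18.21, 27.25, 36.29, 45.33]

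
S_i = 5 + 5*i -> [5, 10, 15, 20, 25]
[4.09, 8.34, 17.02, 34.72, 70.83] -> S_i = 4.09*2.04^i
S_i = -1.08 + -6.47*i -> [-1.08, -7.55, -14.02, -20.49, -26.96]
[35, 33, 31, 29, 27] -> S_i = 35 + -2*i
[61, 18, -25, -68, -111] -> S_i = 61 + -43*i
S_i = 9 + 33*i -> [9, 42, 75, 108, 141]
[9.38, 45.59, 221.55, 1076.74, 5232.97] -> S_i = 9.38*4.86^i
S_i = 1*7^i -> [1, 7, 49, 343, 2401]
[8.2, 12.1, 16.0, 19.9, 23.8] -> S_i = 8.20 + 3.90*i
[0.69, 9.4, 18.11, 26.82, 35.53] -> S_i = 0.69 + 8.71*i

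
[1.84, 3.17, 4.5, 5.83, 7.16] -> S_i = 1.84 + 1.33*i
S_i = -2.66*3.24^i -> [-2.66, -8.62, -27.92, -90.47, -293.13]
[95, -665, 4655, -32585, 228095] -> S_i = 95*-7^i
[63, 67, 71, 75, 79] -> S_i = 63 + 4*i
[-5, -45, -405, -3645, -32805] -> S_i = -5*9^i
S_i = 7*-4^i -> [7, -28, 112, -448, 1792]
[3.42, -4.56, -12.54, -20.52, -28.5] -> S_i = 3.42 + -7.98*i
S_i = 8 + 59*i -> [8, 67, 126, 185, 244]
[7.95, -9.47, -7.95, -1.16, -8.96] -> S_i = Random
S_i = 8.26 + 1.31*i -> [8.26, 9.57, 10.88, 12.19, 13.5]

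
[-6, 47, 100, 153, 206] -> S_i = -6 + 53*i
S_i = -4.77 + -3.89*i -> [-4.77, -8.66, -12.55, -16.44, -20.33]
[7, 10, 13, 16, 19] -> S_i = 7 + 3*i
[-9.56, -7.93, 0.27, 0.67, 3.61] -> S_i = Random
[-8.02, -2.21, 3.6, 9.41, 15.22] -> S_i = -8.02 + 5.81*i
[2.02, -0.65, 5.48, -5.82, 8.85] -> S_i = Random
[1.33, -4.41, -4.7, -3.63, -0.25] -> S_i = Random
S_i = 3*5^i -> [3, 15, 75, 375, 1875]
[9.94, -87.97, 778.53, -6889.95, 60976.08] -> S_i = 9.94*(-8.85)^i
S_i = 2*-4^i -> [2, -8, 32, -128, 512]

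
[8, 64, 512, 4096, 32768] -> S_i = 8*8^i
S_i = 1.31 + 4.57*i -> [1.31, 5.88, 10.45, 15.02, 19.59]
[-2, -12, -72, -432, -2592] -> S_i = -2*6^i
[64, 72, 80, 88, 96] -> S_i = 64 + 8*i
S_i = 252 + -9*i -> [252, 243, 234, 225, 216]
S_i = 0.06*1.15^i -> [0.06, 0.07, 0.08, 0.09, 0.1]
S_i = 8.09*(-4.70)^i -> [8.09, -38.02, 178.71, -839.93, 3947.66]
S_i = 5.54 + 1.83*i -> [5.54, 7.37, 9.2, 11.03, 12.86]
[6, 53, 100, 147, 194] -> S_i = 6 + 47*i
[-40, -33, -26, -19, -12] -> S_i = -40 + 7*i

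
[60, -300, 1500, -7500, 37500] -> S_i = 60*-5^i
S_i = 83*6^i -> [83, 498, 2988, 17928, 107568]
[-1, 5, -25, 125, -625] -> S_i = -1*-5^i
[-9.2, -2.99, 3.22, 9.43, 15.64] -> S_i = -9.20 + 6.21*i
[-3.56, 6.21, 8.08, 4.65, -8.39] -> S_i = Random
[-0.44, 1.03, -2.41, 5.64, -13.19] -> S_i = -0.44*(-2.34)^i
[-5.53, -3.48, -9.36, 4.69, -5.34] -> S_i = Random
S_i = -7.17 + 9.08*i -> [-7.17, 1.91, 10.99, 20.07, 29.15]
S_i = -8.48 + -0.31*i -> [-8.48, -8.79, -9.1, -9.41, -9.72]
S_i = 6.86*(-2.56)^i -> [6.86, -17.56, 44.96, -115.09, 294.63]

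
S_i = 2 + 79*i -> [2, 81, 160, 239, 318]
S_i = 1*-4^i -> [1, -4, 16, -64, 256]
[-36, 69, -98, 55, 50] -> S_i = Random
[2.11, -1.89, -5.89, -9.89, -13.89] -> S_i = 2.11 + -4.00*i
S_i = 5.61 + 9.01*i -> [5.61, 14.62, 23.63, 32.64, 41.65]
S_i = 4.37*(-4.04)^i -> [4.37, -17.65, 71.33, -288.15, 1164.14]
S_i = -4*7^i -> [-4, -28, -196, -1372, -9604]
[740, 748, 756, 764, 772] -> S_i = 740 + 8*i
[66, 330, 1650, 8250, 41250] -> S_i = 66*5^i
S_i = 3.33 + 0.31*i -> [3.33, 3.64, 3.95, 4.26, 4.57]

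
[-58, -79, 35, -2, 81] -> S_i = Random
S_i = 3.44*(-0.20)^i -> [3.44, -0.69, 0.14, -0.03, 0.01]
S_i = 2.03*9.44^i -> [2.03, 19.16, 180.9, 1707.7, 16120.7]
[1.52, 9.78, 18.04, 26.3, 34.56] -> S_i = 1.52 + 8.26*i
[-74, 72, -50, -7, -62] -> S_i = Random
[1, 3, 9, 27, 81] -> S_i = 1*3^i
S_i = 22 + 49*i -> [22, 71, 120, 169, 218]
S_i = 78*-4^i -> [78, -312, 1248, -4992, 19968]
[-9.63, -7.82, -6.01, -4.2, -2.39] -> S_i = -9.63 + 1.81*i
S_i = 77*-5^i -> [77, -385, 1925, -9625, 48125]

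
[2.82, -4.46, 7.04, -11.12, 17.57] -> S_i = 2.82*(-1.58)^i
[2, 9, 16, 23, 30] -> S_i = 2 + 7*i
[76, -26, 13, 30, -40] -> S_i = Random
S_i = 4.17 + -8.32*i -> [4.17, -4.15, -12.47, -20.79, -29.11]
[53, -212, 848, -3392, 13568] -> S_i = 53*-4^i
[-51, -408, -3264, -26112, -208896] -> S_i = -51*8^i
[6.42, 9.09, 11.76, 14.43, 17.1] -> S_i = 6.42 + 2.67*i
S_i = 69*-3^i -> [69, -207, 621, -1863, 5589]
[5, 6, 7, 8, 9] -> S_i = 5 + 1*i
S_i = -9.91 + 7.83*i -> [-9.91, -2.08, 5.75, 13.58, 21.41]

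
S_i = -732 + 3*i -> [-732, -729, -726, -723, -720]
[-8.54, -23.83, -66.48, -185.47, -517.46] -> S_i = -8.54*2.79^i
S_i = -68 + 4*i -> [-68, -64, -60, -56, -52]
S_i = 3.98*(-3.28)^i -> [3.98, -13.05, 42.82, -140.44, 460.66]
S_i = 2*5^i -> [2, 10, 50, 250, 1250]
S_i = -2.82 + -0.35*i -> [-2.82, -3.17, -3.52, -3.87, -4.22]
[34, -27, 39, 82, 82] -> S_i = Random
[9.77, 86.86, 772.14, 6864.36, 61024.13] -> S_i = 9.77*8.89^i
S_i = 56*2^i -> [56, 112, 224, 448, 896]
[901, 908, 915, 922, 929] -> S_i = 901 + 7*i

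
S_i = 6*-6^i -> [6, -36, 216, -1296, 7776]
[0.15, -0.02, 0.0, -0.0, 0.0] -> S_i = 0.15*(-0.11)^i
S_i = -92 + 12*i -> [-92, -80, -68, -56, -44]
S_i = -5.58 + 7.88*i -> [-5.58, 2.3, 10.18, 18.06, 25.94]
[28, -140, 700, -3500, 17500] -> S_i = 28*-5^i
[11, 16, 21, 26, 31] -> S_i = 11 + 5*i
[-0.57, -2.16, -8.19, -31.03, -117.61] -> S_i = -0.57*3.79^i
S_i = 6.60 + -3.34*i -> [6.6, 3.26, -0.08, -3.42, -6.76]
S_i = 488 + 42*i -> [488, 530, 572, 614, 656]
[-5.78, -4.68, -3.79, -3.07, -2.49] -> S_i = -5.78*0.81^i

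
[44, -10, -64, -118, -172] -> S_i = 44 + -54*i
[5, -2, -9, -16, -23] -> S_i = 5 + -7*i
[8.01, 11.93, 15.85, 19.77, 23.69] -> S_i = 8.01 + 3.92*i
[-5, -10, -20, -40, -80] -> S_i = -5*2^i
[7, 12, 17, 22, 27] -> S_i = 7 + 5*i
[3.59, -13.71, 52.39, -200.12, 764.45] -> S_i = 3.59*(-3.82)^i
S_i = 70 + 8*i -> [70, 78, 86, 94, 102]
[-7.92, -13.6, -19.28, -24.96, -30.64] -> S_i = -7.92 + -5.68*i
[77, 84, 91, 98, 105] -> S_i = 77 + 7*i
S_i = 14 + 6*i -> [14, 20, 26, 32, 38]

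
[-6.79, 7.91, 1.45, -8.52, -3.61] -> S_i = Random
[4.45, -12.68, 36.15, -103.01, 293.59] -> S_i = 4.45*(-2.85)^i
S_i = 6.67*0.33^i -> [6.67, 2.2, 0.73, 0.24, 0.08]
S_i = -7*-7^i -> [-7, 49, -343, 2401, -16807]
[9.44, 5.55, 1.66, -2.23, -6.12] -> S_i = 9.44 + -3.89*i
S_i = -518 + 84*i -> [-518, -434, -350, -266, -182]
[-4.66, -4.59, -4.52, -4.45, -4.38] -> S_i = -4.66 + 0.07*i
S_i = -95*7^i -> [-95, -665, -4655, -32585, -228095]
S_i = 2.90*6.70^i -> [2.9, 19.43, 130.18, 872.21, 5843.83]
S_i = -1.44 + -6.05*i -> [-1.44, -7.49, -13.54, -19.59, -25.64]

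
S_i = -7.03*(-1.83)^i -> [-7.03, 12.86, -23.54, 43.08, -78.84]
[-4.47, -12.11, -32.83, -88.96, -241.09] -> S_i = -4.47*2.71^i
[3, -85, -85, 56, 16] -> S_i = Random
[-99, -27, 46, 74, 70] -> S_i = Random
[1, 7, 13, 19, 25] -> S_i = 1 + 6*i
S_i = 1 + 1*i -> [1, 2, 3, 4, 5]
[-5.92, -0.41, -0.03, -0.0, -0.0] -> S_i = -5.92*0.07^i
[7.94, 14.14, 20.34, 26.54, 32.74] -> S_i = 7.94 + 6.20*i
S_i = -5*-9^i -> [-5, 45, -405, 3645, -32805]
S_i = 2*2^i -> [2, 4, 8, 16, 32]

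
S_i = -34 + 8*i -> [-34, -26, -18, -10, -2]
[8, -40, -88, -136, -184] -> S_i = 8 + -48*i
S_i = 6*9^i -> [6, 54, 486, 4374, 39366]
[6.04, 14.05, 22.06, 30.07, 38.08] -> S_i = 6.04 + 8.01*i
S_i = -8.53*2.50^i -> [-8.53, -21.32, -53.31, -133.28, -333.2]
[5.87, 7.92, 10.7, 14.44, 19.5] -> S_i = 5.87*1.35^i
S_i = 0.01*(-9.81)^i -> [0.01, -0.1, 0.96, -9.44, 92.61]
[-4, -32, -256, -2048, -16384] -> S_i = -4*8^i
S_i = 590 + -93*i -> [590, 497, 404, 311, 218]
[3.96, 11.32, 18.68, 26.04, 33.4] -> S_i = 3.96 + 7.36*i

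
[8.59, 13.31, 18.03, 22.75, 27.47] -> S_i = 8.59 + 4.72*i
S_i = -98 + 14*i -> [-98, -84, -70, -56, -42]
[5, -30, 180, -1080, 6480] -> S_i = 5*-6^i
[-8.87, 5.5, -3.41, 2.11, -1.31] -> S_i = -8.87*(-0.62)^i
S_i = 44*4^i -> [44, 176, 704, 2816, 11264]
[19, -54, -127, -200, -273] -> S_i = 19 + -73*i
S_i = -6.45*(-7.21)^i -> [-6.45, 46.5, -335.3, 2417.49, -17430.14]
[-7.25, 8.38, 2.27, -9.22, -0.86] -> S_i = Random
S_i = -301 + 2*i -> [-301, -299, -297, -295, -293]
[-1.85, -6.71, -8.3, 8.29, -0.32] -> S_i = Random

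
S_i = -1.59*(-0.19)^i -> [-1.59, 0.3, -0.06, 0.01, -0.0]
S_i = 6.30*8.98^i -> [6.3, 56.57, 508.03, 4562.15, 40968.11]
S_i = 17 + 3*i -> [17, 20, 23, 26, 29]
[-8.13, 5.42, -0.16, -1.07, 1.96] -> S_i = Random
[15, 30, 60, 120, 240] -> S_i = 15*2^i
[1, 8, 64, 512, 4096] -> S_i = 1*8^i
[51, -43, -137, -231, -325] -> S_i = 51 + -94*i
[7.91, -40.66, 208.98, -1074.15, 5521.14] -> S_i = 7.91*(-5.14)^i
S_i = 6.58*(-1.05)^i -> [6.58, -6.91, 7.25, -7.62, 8.0]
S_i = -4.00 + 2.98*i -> [-4.0, -1.02, 1.96, 4.94, 7.92]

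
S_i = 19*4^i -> [19, 76, 304, 1216, 4864]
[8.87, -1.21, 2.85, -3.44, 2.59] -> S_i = Random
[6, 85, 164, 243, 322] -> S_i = 6 + 79*i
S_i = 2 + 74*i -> [2, 76, 150, 224, 298]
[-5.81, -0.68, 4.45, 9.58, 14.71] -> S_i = -5.81 + 5.13*i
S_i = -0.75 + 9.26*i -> [-0.75, 8.51, 17.77, 27.03, 36.29]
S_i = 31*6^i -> [31, 186, 1116, 6696, 40176]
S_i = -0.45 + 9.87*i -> [-0.45, 9.42, 19.29, 29.16, 39.03]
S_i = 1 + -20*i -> [1, -19, -39, -59, -79]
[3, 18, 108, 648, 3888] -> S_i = 3*6^i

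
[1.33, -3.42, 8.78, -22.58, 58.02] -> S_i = 1.33*(-2.57)^i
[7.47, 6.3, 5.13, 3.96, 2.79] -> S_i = 7.47 + -1.17*i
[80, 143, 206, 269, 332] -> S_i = 80 + 63*i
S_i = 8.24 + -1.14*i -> [8.24, 7.1, 5.96, 4.82, 3.68]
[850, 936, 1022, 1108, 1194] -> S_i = 850 + 86*i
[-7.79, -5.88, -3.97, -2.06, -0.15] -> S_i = -7.79 + 1.91*i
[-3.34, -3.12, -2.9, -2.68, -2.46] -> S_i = -3.34 + 0.22*i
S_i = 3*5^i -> [3, 15, 75, 375, 1875]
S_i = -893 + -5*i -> [-893, -898, -903, -908, -913]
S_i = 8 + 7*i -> [8, 15, 22, 29, 36]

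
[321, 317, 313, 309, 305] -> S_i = 321 + -4*i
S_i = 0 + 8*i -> [0, 8, 16, 24, 32]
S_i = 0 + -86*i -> [0, -86, -172, -258, -344]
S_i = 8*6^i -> [8, 48, 288, 1728, 10368]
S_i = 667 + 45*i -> [667, 712, 757, 802, 847]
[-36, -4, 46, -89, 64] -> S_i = Random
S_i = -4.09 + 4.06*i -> [-4.09, -0.03, 4.03, 8.09, 12.15]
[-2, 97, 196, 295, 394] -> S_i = -2 + 99*i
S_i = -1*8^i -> [-1, -8, -64, -512, -4096]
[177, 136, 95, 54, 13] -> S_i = 177 + -41*i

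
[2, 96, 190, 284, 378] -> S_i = 2 + 94*i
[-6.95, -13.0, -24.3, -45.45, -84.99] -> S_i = -6.95*1.87^i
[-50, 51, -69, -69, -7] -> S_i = Random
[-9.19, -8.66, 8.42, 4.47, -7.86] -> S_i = Random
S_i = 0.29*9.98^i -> [0.29, 2.89, 28.88, 288.26, 2876.87]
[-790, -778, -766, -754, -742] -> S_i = -790 + 12*i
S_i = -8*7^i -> [-8, -56, -392, -2744, -19208]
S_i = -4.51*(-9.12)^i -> [-4.51, 41.13, -375.12, 3421.06, -31200.09]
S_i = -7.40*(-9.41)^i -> [-7.4, 69.63, -655.26, 6165.96, -58021.67]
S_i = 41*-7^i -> [41, -287, 2009, -14063, 98441]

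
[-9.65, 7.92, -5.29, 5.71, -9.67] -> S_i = Random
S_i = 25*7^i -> [25, 175, 1225, 8575, 60025]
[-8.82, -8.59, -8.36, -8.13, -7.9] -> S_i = -8.82 + 0.23*i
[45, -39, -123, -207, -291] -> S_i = 45 + -84*i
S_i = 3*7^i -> [3, 21, 147, 1029, 7203]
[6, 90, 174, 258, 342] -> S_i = 6 + 84*i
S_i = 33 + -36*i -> [33, -3, -39, -75, -111]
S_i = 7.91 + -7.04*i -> [7.91, 0.87, -6.17, -13.21, -20.25]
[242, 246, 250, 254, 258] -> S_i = 242 + 4*i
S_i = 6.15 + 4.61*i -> [6.15, 10.76, 15.37, 19.98, 24.59]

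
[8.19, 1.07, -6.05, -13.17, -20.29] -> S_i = 8.19 + -7.12*i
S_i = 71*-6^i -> [71, -426, 2556, -15336, 92016]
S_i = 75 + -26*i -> [75, 49, 23, -3, -29]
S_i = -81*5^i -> [-81, -405, -2025, -10125, -50625]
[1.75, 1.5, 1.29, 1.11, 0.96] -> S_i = 1.75*0.86^i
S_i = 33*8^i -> [33, 264, 2112, 16896, 135168]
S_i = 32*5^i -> [32, 160, 800, 4000, 20000]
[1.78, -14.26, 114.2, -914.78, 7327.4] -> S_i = 1.78*(-8.01)^i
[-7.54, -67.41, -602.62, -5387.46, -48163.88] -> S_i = -7.54*8.94^i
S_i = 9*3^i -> [9, 27, 81, 243, 729]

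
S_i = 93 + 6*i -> [93, 99, 105, 111, 117]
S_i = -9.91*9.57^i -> [-9.91, -94.84, -907.61, -8685.79, -83123.04]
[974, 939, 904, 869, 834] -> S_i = 974 + -35*i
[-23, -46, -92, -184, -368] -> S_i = -23*2^i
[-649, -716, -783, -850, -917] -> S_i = -649 + -67*i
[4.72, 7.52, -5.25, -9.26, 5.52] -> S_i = Random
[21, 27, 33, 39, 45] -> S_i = 21 + 6*i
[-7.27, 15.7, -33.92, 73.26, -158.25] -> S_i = -7.27*(-2.16)^i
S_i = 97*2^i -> [97, 194, 388, 776, 1552]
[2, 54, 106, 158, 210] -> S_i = 2 + 52*i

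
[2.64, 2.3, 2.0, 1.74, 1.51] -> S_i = 2.64*0.87^i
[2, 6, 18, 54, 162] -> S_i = 2*3^i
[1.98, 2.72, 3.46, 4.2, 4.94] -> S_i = 1.98 + 0.74*i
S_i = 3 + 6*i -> [3, 9, 15, 21, 27]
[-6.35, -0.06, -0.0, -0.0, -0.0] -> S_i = -6.35*0.01^i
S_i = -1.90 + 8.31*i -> [-1.9, 6.41, 14.72, 23.03, 31.34]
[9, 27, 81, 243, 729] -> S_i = 9*3^i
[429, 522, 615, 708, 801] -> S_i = 429 + 93*i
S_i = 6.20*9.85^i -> [6.2, 61.07, 601.54, 5925.16, 58362.87]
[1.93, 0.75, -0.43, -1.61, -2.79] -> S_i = 1.93 + -1.18*i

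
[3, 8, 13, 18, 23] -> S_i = 3 + 5*i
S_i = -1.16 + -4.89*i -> [-1.16, -6.05, -10.94, -15.83, -20.72]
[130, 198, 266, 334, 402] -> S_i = 130 + 68*i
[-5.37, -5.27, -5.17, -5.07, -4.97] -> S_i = -5.37 + 0.10*i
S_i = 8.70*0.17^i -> [8.7, 1.48, 0.25, 0.04, 0.01]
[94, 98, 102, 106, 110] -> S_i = 94 + 4*i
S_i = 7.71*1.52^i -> [7.71, 11.72, 17.81, 27.08, 41.16]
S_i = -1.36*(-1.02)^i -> [-1.36, 1.39, -1.41, 1.44, -1.47]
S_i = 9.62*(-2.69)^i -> [9.62, -25.88, 69.61, -187.25, 503.71]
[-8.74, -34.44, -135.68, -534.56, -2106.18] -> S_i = -8.74*3.94^i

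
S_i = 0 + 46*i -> [0, 46, 92, 138, 184]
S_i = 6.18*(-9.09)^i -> [6.18, -56.18, 510.64, -4641.73, 42193.35]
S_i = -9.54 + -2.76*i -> [-9.54, -12.3, -15.06, -17.82, -20.58]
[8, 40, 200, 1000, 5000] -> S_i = 8*5^i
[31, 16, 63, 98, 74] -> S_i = Random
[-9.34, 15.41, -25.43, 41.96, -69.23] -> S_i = -9.34*(-1.65)^i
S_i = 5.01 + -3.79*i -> [5.01, 1.22, -2.57, -6.36, -10.15]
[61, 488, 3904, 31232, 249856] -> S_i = 61*8^i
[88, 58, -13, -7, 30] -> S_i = Random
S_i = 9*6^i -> [9, 54, 324, 1944, 11664]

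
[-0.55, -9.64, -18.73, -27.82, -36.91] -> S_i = -0.55 + -9.09*i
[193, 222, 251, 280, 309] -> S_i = 193 + 29*i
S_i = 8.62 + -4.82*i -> [8.62, 3.8, -1.02, -5.84, -10.66]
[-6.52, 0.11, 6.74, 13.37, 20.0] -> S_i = -6.52 + 6.63*i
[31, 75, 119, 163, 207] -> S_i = 31 + 44*i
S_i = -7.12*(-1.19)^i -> [-7.12, 8.47, -10.08, 12.0, -14.28]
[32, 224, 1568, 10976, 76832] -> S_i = 32*7^i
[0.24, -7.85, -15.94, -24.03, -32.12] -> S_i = 0.24 + -8.09*i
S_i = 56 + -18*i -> [56, 38, 20, 2, -16]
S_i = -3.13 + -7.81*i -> [-3.13, -10.94, -18.75, -26.56, -34.37]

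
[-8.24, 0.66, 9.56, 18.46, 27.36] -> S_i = -8.24 + 8.90*i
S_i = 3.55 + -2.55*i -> [3.55, 1.0, -1.55, -4.1, -6.65]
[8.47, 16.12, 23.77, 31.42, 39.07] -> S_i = 8.47 + 7.65*i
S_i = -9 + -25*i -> [-9, -34, -59, -84, -109]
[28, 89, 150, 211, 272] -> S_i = 28 + 61*i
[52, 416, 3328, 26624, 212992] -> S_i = 52*8^i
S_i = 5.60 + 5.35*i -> [5.6, 10.95, 16.3, 21.65, 27.0]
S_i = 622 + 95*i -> [622, 717, 812, 907, 1002]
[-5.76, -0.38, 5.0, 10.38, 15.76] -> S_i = -5.76 + 5.38*i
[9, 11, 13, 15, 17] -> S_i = 9 + 2*i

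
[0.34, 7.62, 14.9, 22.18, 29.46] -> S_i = 0.34 + 7.28*i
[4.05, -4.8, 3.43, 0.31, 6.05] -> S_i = Random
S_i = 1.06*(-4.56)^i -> [1.06, -4.83, 22.04, -100.51, 458.32]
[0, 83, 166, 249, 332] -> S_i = 0 + 83*i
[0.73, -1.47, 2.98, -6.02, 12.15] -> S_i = 0.73*(-2.02)^i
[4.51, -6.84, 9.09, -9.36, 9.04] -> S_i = Random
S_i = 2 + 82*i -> [2, 84, 166, 248, 330]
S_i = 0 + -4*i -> [0, -4, -8, -12, -16]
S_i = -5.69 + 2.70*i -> [-5.69, -2.99, -0.29, 2.41, 5.11]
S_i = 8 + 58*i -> [8, 66, 124, 182, 240]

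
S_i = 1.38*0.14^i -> [1.38, 0.19, 0.03, 0.0, 0.0]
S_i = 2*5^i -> [2, 10, 50, 250, 1250]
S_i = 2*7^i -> [2, 14, 98, 686, 4802]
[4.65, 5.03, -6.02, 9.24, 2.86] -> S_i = Random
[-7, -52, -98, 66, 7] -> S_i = Random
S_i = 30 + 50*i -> [30, 80, 130, 180, 230]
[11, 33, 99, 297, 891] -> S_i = 11*3^i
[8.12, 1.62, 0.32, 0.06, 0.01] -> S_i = 8.12*0.20^i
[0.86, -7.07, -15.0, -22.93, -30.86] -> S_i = 0.86 + -7.93*i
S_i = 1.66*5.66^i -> [1.66, 9.4, 53.18, 300.99, 1703.62]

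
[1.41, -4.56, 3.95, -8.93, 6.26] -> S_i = Random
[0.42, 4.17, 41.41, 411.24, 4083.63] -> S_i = 0.42*9.93^i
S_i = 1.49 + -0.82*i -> [1.49, 0.67, -0.15, -0.97, -1.79]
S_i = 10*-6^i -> [10, -60, 360, -2160, 12960]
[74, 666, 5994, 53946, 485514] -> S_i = 74*9^i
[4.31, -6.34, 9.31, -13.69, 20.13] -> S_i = 4.31*(-1.47)^i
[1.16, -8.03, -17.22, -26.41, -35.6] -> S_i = 1.16 + -9.19*i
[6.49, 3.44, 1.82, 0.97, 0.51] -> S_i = 6.49*0.53^i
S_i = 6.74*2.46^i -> [6.74, 16.58, 40.79, 100.34, 246.83]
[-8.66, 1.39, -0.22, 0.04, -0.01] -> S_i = -8.66*(-0.16)^i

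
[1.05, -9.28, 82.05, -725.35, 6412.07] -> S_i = 1.05*(-8.84)^i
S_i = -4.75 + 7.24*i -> [-4.75, 2.49, 9.73, 16.97, 24.21]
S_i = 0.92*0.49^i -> [0.92, 0.45, 0.22, 0.11, 0.05]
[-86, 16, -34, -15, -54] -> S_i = Random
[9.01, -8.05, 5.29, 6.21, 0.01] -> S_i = Random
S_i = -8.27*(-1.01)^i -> [-8.27, 8.35, -8.44, 8.52, -8.61]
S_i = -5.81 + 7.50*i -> [-5.81, 1.69, 9.19, 16.69, 24.19]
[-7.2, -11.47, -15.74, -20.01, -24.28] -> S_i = -7.20 + -4.27*i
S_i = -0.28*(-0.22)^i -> [-0.28, 0.06, -0.01, 0.0, -0.0]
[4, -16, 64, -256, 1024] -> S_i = 4*-4^i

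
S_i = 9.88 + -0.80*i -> [9.88, 9.08, 8.28, 7.48, 6.68]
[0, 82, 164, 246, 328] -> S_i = 0 + 82*i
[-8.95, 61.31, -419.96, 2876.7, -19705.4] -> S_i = -8.95*(-6.85)^i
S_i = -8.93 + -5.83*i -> [-8.93, -14.76, -20.59, -26.42, -32.25]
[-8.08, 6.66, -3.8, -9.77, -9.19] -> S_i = Random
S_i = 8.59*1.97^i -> [8.59, 16.92, 33.34, 65.67, 129.38]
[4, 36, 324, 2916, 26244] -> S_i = 4*9^i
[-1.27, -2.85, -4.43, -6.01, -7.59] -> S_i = -1.27 + -1.58*i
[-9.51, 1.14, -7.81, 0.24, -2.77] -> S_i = Random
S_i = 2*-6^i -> [2, -12, 72, -432, 2592]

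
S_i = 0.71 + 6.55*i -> [0.71, 7.26, 13.81, 20.36, 26.91]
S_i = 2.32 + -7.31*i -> [2.32, -4.99, -12.3, -19.61, -26.92]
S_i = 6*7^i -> [6, 42, 294, 2058, 14406]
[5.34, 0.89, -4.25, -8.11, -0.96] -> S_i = Random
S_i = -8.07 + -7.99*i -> [-8.07, -16.06, -24.05, -32.04, -40.03]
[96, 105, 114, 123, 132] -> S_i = 96 + 9*i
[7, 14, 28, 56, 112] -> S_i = 7*2^i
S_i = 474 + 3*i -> [474, 477, 480, 483, 486]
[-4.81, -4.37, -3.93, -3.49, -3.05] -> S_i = -4.81 + 0.44*i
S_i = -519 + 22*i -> [-519, -497, -475, -453, -431]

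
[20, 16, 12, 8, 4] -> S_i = 20 + -4*i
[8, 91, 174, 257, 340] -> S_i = 8 + 83*i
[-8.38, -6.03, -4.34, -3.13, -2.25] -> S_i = -8.38*0.72^i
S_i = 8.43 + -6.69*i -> [8.43, 1.74, -4.95, -11.64, -18.33]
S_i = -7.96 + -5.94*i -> [-7.96, -13.9, -19.84, -25.78, -31.72]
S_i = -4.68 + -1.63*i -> [-4.68, -6.31, -7.94, -9.57, -11.2]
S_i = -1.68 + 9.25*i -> [-1.68, 7.57, 16.82, 26.07, 35.32]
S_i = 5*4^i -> [5, 20, 80, 320, 1280]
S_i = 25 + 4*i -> [25, 29, 33, 37, 41]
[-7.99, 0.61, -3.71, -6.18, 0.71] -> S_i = Random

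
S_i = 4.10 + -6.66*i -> [4.1, -2.56, -9.22, -15.88, -22.54]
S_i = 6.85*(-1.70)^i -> [6.85, -11.64, 19.8, -33.65, 57.21]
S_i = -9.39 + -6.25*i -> [-9.39, -15.64, -21.89, -28.14, -34.39]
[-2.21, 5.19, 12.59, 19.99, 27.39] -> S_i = -2.21 + 7.40*i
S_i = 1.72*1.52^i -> [1.72, 2.61, 3.97, 6.04, 9.18]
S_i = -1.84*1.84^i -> [-1.84, -3.39, -6.23, -11.46, -21.09]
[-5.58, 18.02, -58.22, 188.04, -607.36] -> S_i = -5.58*(-3.23)^i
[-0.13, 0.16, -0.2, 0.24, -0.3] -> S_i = -0.13*(-1.23)^i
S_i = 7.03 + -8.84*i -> [7.03, -1.81, -10.65, -19.49, -28.33]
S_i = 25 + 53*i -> [25, 78, 131, 184, 237]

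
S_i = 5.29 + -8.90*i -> [5.29, -3.61, -12.51, -21.41, -30.31]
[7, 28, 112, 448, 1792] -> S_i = 7*4^i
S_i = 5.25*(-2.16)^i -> [5.25, -11.34, 24.49, -52.91, 114.28]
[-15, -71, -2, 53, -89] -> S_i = Random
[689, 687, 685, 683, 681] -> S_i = 689 + -2*i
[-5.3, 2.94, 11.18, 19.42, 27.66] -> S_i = -5.30 + 8.24*i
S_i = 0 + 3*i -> [0, 3, 6, 9, 12]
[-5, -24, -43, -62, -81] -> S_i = -5 + -19*i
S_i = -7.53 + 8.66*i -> [-7.53, 1.13, 9.79, 18.45, 27.11]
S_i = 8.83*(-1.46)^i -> [8.83, -12.89, 18.82, -27.48, 40.12]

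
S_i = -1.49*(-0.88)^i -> [-1.49, 1.31, -1.15, 1.02, -0.89]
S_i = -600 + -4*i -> [-600, -604, -608, -612, -616]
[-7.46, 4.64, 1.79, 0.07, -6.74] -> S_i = Random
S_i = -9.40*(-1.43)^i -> [-9.4, 13.44, -19.22, 27.49, -39.31]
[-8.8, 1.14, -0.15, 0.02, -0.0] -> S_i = -8.80*(-0.13)^i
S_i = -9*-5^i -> [-9, 45, -225, 1125, -5625]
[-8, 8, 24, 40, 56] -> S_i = -8 + 16*i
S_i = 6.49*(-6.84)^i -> [6.49, -44.39, 303.64, -2076.89, 14205.91]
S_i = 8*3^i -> [8, 24, 72, 216, 648]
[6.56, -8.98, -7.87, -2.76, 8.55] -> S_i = Random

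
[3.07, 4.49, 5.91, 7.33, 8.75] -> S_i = 3.07 + 1.42*i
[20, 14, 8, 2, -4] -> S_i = 20 + -6*i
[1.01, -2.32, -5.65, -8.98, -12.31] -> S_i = 1.01 + -3.33*i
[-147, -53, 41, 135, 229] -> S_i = -147 + 94*i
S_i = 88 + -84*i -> [88, 4, -80, -164, -248]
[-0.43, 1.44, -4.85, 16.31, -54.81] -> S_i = -0.43*(-3.36)^i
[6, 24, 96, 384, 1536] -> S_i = 6*4^i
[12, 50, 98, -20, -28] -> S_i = Random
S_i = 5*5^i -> [5, 25, 125, 625, 3125]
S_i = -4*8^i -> [-4, -32, -256, -2048, -16384]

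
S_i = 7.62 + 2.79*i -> [7.62, 10.41, 13.2, 15.99, 18.78]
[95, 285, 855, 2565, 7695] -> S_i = 95*3^i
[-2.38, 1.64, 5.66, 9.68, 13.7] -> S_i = -2.38 + 4.02*i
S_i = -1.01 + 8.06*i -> [-1.01, 7.05, 15.11, 23.17, 31.23]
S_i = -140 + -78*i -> [-140, -218, -296, -374, -452]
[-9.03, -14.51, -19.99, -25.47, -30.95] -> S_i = -9.03 + -5.48*i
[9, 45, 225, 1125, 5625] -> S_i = 9*5^i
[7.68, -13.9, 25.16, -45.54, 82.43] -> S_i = 7.68*(-1.81)^i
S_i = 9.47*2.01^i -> [9.47, 19.03, 38.26, 76.9, 154.57]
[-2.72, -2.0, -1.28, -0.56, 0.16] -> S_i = -2.72 + 0.72*i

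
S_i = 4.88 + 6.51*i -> [4.88, 11.39, 17.9, 24.41, 30.92]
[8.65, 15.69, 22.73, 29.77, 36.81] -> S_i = 8.65 + 7.04*i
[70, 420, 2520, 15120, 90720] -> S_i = 70*6^i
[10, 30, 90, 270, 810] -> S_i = 10*3^i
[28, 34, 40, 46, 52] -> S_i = 28 + 6*i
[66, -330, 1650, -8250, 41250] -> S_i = 66*-5^i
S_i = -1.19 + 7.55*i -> [-1.19, 6.36, 13.91, 21.46, 29.01]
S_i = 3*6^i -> [3, 18, 108, 648, 3888]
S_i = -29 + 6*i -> [-29, -23, -17, -11, -5]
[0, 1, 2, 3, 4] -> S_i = 0 + 1*i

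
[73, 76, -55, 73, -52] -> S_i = Random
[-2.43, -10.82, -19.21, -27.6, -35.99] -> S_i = -2.43 + -8.39*i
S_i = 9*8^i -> [9, 72, 576, 4608, 36864]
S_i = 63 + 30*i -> [63, 93, 123, 153, 183]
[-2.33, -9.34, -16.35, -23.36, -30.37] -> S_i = -2.33 + -7.01*i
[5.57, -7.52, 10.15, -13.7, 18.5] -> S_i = 5.57*(-1.35)^i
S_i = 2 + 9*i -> [2, 11, 20, 29, 38]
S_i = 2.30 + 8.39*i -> [2.3, 10.69, 19.08, 27.47, 35.86]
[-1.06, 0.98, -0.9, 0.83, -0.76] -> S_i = -1.06*(-0.92)^i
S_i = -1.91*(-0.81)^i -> [-1.91, 1.55, -1.25, 1.02, -0.82]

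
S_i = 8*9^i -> [8, 72, 648, 5832, 52488]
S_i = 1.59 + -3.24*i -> [1.59, -1.65, -4.89, -8.13, -11.37]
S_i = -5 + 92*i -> [-5, 87, 179, 271, 363]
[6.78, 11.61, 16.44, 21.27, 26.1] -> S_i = 6.78 + 4.83*i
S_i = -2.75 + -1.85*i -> [-2.75, -4.6, -6.45, -8.3, -10.15]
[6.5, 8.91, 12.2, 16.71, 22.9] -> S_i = 6.50*1.37^i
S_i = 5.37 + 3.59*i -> [5.37, 8.96, 12.55, 16.14, 19.73]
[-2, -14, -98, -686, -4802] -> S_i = -2*7^i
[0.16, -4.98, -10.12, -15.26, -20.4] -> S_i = 0.16 + -5.14*i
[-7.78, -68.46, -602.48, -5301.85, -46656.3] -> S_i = -7.78*8.80^i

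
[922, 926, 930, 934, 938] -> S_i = 922 + 4*i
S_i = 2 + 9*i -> [2, 11, 20, 29, 38]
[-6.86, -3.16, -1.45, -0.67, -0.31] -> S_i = -6.86*0.46^i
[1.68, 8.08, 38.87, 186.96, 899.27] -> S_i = 1.68*4.81^i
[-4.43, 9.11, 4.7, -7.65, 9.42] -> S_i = Random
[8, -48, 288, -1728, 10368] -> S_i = 8*-6^i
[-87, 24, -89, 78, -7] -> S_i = Random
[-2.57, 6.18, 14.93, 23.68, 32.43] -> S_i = -2.57 + 8.75*i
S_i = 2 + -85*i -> [2, -83, -168, -253, -338]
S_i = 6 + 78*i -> [6, 84, 162, 240, 318]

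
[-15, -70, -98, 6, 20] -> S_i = Random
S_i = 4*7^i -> [4, 28, 196, 1372, 9604]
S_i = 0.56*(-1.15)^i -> [0.56, -0.64, 0.74, -0.85, 0.98]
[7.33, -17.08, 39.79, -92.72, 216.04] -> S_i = 7.33*(-2.33)^i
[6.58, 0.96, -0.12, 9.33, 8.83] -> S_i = Random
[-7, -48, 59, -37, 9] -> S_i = Random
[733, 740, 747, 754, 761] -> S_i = 733 + 7*i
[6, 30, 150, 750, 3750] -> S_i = 6*5^i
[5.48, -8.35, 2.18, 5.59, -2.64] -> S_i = Random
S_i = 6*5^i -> [6, 30, 150, 750, 3750]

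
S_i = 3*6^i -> [3, 18, 108, 648, 3888]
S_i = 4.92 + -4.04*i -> [4.92, 0.88, -3.16, -7.2, -11.24]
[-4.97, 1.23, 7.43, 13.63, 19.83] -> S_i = -4.97 + 6.20*i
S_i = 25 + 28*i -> [25, 53, 81, 109, 137]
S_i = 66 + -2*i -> [66, 64, 62, 60, 58]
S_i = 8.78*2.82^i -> [8.78, 24.76, 69.82, 196.9, 555.25]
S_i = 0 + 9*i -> [0, 9, 18, 27, 36]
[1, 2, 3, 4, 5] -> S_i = 1 + 1*i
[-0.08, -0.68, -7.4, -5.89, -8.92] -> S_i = Random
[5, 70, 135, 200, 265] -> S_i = 5 + 65*i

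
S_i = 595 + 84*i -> [595, 679, 763, 847, 931]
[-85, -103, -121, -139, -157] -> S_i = -85 + -18*i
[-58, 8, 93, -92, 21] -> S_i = Random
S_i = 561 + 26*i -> [561, 587, 613, 639, 665]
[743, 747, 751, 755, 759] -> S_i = 743 + 4*i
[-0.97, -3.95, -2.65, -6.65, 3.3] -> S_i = Random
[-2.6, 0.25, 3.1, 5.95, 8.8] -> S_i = -2.60 + 2.85*i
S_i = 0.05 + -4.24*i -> [0.05, -4.19, -8.43, -12.67, -16.91]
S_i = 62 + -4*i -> [62, 58, 54, 50, 46]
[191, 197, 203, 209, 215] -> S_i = 191 + 6*i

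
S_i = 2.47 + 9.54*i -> [2.47, 12.01, 21.55, 31.09, 40.63]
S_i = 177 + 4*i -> [177, 181, 185, 189, 193]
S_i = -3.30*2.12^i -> [-3.3, -7.0, -14.83, -31.44, -66.66]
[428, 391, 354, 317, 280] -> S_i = 428 + -37*i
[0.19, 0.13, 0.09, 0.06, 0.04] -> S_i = 0.19*0.69^i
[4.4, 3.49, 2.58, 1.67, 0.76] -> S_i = 4.40 + -0.91*i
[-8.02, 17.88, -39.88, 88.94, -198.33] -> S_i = -8.02*(-2.23)^i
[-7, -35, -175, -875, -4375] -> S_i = -7*5^i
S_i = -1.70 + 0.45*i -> [-1.7, -1.25, -0.8, -0.35, 0.1]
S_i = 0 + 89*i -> [0, 89, 178, 267, 356]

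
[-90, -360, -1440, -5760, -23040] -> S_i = -90*4^i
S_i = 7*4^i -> [7, 28, 112, 448, 1792]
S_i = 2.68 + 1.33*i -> [2.68, 4.01, 5.34, 6.67, 8.0]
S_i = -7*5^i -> [-7, -35, -175, -875, -4375]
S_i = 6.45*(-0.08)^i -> [6.45, -0.52, 0.04, -0.0, 0.0]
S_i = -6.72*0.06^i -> [-6.72, -0.4, -0.02, -0.0, -0.0]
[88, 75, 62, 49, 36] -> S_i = 88 + -13*i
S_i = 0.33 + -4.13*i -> [0.33, -3.8, -7.93, -12.06, -16.19]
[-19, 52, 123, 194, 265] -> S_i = -19 + 71*i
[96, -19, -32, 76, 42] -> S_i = Random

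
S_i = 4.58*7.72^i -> [4.58, 35.36, 272.96, 2107.26, 16268.02]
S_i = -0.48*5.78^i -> [-0.48, -2.77, -16.04, -92.69, -535.74]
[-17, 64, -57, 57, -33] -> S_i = Random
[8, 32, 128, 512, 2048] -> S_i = 8*4^i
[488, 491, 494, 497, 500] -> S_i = 488 + 3*i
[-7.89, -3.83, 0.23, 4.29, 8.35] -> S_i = -7.89 + 4.06*i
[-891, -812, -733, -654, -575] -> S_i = -891 + 79*i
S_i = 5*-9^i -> [5, -45, 405, -3645, 32805]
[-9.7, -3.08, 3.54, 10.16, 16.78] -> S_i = -9.70 + 6.62*i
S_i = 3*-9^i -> [3, -27, 243, -2187, 19683]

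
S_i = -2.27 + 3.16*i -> [-2.27, 0.89, 4.05, 7.21, 10.37]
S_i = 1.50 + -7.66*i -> [1.5, -6.16, -13.82, -21.48, -29.14]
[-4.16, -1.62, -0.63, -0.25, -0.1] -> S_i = -4.16*0.39^i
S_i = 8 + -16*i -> [8, -8, -24, -40, -56]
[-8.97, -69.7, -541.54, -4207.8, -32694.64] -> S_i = -8.97*7.77^i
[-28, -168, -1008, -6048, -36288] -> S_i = -28*6^i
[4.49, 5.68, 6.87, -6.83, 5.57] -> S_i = Random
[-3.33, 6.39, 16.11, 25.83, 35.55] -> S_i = -3.33 + 9.72*i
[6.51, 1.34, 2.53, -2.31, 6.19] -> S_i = Random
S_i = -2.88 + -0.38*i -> [-2.88, -3.26, -3.64, -4.02, -4.4]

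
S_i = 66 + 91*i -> [66, 157, 248, 339, 430]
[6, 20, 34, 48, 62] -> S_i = 6 + 14*i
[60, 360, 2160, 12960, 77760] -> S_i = 60*6^i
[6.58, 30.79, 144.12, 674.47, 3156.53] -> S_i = 6.58*4.68^i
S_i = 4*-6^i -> [4, -24, 144, -864, 5184]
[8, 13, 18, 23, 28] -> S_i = 8 + 5*i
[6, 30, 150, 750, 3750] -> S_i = 6*5^i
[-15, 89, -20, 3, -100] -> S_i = Random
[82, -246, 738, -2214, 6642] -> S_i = 82*-3^i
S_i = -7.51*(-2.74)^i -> [-7.51, 20.58, -56.38, 154.49, -423.29]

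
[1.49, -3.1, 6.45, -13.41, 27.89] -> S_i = 1.49*(-2.08)^i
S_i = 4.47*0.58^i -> [4.47, 2.59, 1.5, 0.87, 0.51]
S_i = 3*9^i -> [3, 27, 243, 2187, 19683]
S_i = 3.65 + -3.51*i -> [3.65, 0.14, -3.37, -6.88, -10.39]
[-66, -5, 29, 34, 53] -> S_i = Random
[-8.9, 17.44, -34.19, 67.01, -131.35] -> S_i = -8.90*(-1.96)^i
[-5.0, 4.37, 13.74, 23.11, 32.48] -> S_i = -5.00 + 9.37*i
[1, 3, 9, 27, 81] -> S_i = 1*3^i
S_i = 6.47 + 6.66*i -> [6.47, 13.13, 19.79, 26.45, 33.11]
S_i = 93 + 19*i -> [93, 112, 131, 150, 169]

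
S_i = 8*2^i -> [8, 16, 32, 64, 128]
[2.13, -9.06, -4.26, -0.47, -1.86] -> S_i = Random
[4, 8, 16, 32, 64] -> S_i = 4*2^i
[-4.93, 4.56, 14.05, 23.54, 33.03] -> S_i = -4.93 + 9.49*i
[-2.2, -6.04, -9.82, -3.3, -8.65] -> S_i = Random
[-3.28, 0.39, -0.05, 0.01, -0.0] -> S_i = -3.28*(-0.12)^i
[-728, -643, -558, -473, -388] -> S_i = -728 + 85*i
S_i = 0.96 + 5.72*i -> [0.96, 6.68, 12.4, 18.12, 23.84]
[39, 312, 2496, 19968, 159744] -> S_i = 39*8^i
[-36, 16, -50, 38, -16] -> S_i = Random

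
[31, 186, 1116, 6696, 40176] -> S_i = 31*6^i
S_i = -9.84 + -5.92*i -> [-9.84, -15.76, -21.68, -27.6, -33.52]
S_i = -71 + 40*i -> [-71, -31, 9, 49, 89]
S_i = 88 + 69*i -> [88, 157, 226, 295, 364]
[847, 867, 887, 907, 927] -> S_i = 847 + 20*i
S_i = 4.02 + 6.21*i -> [4.02, 10.23, 16.44, 22.65, 28.86]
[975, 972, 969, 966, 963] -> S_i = 975 + -3*i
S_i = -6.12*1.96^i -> [-6.12, -12.0, -23.51, -46.08, -90.32]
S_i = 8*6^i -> [8, 48, 288, 1728, 10368]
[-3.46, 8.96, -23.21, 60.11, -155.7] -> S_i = -3.46*(-2.59)^i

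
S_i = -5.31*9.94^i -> [-5.31, -52.78, -524.65, -5214.99, -51837.02]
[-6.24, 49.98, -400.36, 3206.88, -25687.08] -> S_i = -6.24*(-8.01)^i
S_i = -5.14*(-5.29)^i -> [-5.14, 27.19, -143.84, 760.9, -4025.18]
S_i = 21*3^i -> [21, 63, 189, 567, 1701]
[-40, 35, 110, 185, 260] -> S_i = -40 + 75*i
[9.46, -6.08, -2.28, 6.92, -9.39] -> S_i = Random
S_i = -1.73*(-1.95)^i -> [-1.73, 3.37, -6.58, 12.83, -25.01]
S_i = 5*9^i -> [5, 45, 405, 3645, 32805]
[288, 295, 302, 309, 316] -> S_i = 288 + 7*i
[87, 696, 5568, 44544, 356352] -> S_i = 87*8^i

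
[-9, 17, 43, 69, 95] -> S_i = -9 + 26*i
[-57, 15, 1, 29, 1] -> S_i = Random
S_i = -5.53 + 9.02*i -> [-5.53, 3.49, 12.51, 21.53, 30.55]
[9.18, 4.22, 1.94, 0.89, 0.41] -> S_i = 9.18*0.46^i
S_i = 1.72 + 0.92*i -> [1.72, 2.64, 3.56, 4.48, 5.4]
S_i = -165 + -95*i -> [-165, -260, -355, -450, -545]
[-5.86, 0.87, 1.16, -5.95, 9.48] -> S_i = Random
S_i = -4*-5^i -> [-4, 20, -100, 500, -2500]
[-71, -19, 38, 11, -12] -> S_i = Random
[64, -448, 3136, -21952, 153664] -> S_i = 64*-7^i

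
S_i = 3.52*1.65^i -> [3.52, 5.81, 9.58, 15.81, 26.09]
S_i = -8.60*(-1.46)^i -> [-8.6, 12.56, -18.33, 26.76, -39.08]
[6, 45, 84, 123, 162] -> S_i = 6 + 39*i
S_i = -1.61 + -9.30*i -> [-1.61, -10.91, -20.21, -29.51, -38.81]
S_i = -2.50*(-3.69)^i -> [-2.5, 9.22, -34.04, 125.61, -463.5]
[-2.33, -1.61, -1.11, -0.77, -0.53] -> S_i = -2.33*0.69^i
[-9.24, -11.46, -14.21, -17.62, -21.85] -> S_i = -9.24*1.24^i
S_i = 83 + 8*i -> [83, 91, 99, 107, 115]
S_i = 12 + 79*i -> [12, 91, 170, 249, 328]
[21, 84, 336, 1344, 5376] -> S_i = 21*4^i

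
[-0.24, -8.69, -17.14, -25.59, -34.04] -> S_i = -0.24 + -8.45*i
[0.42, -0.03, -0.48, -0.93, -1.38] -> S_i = 0.42 + -0.45*i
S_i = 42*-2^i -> [42, -84, 168, -336, 672]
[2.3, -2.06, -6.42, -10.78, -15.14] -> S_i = 2.30 + -4.36*i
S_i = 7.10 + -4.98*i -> [7.1, 2.12, -2.86, -7.84, -12.82]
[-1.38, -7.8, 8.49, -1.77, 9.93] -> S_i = Random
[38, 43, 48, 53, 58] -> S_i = 38 + 5*i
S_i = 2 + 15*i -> [2, 17, 32, 47, 62]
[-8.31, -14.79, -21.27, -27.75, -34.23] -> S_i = -8.31 + -6.48*i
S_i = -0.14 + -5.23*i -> [-0.14, -5.37, -10.6, -15.83, -21.06]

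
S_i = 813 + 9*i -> [813, 822, 831, 840, 849]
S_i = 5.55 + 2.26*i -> [5.55, 7.81, 10.07, 12.33, 14.59]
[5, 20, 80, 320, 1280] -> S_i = 5*4^i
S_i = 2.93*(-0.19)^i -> [2.93, -0.56, 0.11, -0.02, 0.0]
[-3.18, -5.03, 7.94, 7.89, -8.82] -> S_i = Random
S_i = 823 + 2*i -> [823, 825, 827, 829, 831]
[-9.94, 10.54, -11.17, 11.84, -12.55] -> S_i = -9.94*(-1.06)^i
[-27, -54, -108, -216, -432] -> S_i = -27*2^i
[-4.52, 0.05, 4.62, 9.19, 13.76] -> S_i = -4.52 + 4.57*i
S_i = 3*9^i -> [3, 27, 243, 2187, 19683]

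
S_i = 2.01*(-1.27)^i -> [2.01, -2.55, 3.24, -4.12, 5.23]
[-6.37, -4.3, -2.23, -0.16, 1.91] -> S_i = -6.37 + 2.07*i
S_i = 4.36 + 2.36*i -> [4.36, 6.72, 9.08, 11.44, 13.8]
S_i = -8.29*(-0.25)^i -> [-8.29, 2.07, -0.52, 0.13, -0.03]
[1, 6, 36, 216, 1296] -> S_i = 1*6^i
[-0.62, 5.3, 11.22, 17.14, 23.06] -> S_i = -0.62 + 5.92*i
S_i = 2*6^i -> [2, 12, 72, 432, 2592]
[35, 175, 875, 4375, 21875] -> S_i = 35*5^i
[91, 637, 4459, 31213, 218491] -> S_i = 91*7^i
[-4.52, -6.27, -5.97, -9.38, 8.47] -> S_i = Random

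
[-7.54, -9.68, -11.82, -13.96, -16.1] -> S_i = -7.54 + -2.14*i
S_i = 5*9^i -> [5, 45, 405, 3645, 32805]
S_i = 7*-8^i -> [7, -56, 448, -3584, 28672]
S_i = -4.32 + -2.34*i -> [-4.32, -6.66, -9.0, -11.34, -13.68]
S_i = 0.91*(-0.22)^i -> [0.91, -0.2, 0.04, -0.01, 0.0]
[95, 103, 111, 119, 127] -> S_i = 95 + 8*i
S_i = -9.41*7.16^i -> [-9.41, -67.38, -482.41, -3454.05, -24731.0]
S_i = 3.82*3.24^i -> [3.82, 12.38, 40.1, 129.93, 420.96]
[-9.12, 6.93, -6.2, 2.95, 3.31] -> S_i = Random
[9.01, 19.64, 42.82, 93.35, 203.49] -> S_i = 9.01*2.18^i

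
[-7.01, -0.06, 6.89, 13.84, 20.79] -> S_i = -7.01 + 6.95*i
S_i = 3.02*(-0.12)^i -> [3.02, -0.36, 0.04, -0.01, 0.0]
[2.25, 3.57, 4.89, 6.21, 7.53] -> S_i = 2.25 + 1.32*i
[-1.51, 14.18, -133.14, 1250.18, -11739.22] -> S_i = -1.51*(-9.39)^i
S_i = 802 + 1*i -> [802, 803, 804, 805, 806]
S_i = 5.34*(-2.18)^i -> [5.34, -11.64, 25.38, -55.32, 120.61]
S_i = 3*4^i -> [3, 12, 48, 192, 768]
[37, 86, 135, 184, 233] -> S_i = 37 + 49*i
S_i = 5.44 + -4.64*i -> [5.44, 0.8, -3.84, -8.48, -13.12]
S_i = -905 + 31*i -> [-905, -874, -843, -812, -781]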